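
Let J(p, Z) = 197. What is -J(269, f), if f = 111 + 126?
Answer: -197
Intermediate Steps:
f = 237
-J(269, f) = -1*197 = -197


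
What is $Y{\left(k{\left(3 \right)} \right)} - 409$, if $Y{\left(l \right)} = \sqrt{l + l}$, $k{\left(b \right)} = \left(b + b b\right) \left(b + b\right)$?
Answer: $-397$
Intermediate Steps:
$k{\left(b \right)} = 2 b \left(b + b^{2}\right)$ ($k{\left(b \right)} = \left(b + b^{2}\right) 2 b = 2 b \left(b + b^{2}\right)$)
$Y{\left(l \right)} = \sqrt{2} \sqrt{l}$ ($Y{\left(l \right)} = \sqrt{2 l} = \sqrt{2} \sqrt{l}$)
$Y{\left(k{\left(3 \right)} \right)} - 409 = \sqrt{2} \sqrt{2 \cdot 3^{2} \left(1 + 3\right)} - 409 = \sqrt{2} \sqrt{2 \cdot 9 \cdot 4} - 409 = \sqrt{2} \sqrt{72} - 409 = \sqrt{2} \cdot 6 \sqrt{2} - 409 = 12 - 409 = -397$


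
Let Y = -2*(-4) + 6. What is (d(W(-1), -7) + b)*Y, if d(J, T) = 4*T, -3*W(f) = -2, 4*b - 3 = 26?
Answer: -581/2 ≈ -290.50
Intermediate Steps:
b = 29/4 (b = ¾ + (¼)*26 = ¾ + 13/2 = 29/4 ≈ 7.2500)
W(f) = ⅔ (W(f) = -⅓*(-2) = ⅔)
Y = 14 (Y = 8 + 6 = 14)
(d(W(-1), -7) + b)*Y = (4*(-7) + 29/4)*14 = (-28 + 29/4)*14 = -83/4*14 = -581/2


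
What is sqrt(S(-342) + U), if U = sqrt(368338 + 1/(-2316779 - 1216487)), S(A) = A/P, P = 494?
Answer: sqrt(-1460624329330452 + 597121954*sqrt(4598320036038518262))/45932458 ≈ 24.621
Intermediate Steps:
S(A) = A/494
U = sqrt(4598320036038518262)/3533266 (U = sqrt(368338 + 1/(-3533266)) = sqrt(368338 - 1/3533266) = sqrt(1301436131907/3533266) = sqrt(4598320036038518262)/3533266 ≈ 606.91)
sqrt(S(-342) + U) = sqrt((1/494)*(-342) + sqrt(4598320036038518262)/3533266) = sqrt(-9/13 + sqrt(4598320036038518262)/3533266)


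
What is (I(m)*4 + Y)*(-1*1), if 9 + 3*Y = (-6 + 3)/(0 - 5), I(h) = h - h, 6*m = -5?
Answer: 14/5 ≈ 2.8000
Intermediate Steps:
m = -⅚ (m = (⅙)*(-5) = -⅚ ≈ -0.83333)
I(h) = 0
Y = -14/5 (Y = -3 + ((-6 + 3)/(0 - 5))/3 = -3 + (-3/(-5))/3 = -3 + (-3*(-⅕))/3 = -3 + (⅓)*(⅗) = -3 + ⅕ = -14/5 ≈ -2.8000)
(I(m)*4 + Y)*(-1*1) = (0*4 - 14/5)*(-1*1) = (0 - 14/5)*(-1) = -14/5*(-1) = 14/5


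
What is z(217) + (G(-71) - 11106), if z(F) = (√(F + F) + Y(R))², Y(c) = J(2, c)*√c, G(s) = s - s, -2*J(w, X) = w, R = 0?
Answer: -10672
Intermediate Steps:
J(w, X) = -w/2
G(s) = 0
Y(c) = -√c (Y(c) = (-½*2)*√c = -√c)
z(F) = 2*F (z(F) = (√(F + F) - √0)² = (√(2*F) - 1*0)² = (√2*√F + 0)² = (√2*√F)² = 2*F)
z(217) + (G(-71) - 11106) = 2*217 + (0 - 11106) = 434 - 11106 = -10672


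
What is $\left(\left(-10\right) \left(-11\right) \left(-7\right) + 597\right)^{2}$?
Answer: $29929$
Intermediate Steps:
$\left(\left(-10\right) \left(-11\right) \left(-7\right) + 597\right)^{2} = \left(110 \left(-7\right) + 597\right)^{2} = \left(-770 + 597\right)^{2} = \left(-173\right)^{2} = 29929$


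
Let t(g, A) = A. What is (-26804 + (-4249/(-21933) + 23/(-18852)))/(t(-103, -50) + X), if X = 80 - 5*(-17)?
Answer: -738857524985/3170020356 ≈ -233.08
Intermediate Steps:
X = 165 (X = 80 + 85 = 165)
(-26804 + (-4249/(-21933) + 23/(-18852)))/(t(-103, -50) + X) = (-26804 + (-4249/(-21933) + 23/(-18852)))/(-50 + 165) = (-26804 + (-4249*(-1/21933) + 23*(-1/18852)))/115 = (-26804 + (4249/21933 - 23/18852))*(1/115) = (-26804 + 26532563/137826972)*(1/115) = -3694287624925/137826972*1/115 = -738857524985/3170020356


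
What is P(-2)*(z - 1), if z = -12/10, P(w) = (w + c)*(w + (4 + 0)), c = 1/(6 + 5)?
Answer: 42/5 ≈ 8.4000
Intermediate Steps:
c = 1/11 ≈ 0.090909
P(w) = (4 + w)*(1/11 + w) (P(w) = (w + 1/11)*(w + (4 + 0)) = (1/11 + w)*(w + 4) = (1/11 + w)*(4 + w) = (4 + w)*(1/11 + w))
z = -6/5 (z = -12*1/10 = -6/5 ≈ -1.2000)
P(-2)*(z - 1) = (4/11 + (-2)**2 + (45/11)*(-2))*(-6/5 - 1) = (4/11 + 4 - 90/11)*(-11/5) = -42/11*(-11/5) = 42/5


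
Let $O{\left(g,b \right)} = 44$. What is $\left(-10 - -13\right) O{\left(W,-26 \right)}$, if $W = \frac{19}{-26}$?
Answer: $132$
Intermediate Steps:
$W = - \frac{19}{26}$ ($W = 19 \left(- \frac{1}{26}\right) = - \frac{19}{26} \approx -0.73077$)
$\left(-10 - -13\right) O{\left(W,-26 \right)} = \left(-10 - -13\right) 44 = \left(-10 + 13\right) 44 = 3 \cdot 44 = 132$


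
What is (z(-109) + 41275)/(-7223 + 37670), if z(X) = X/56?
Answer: 2311291/1705032 ≈ 1.3556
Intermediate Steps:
z(X) = X/56 (z(X) = X*(1/56) = X/56)
(z(-109) + 41275)/(-7223 + 37670) = ((1/56)*(-109) + 41275)/(-7223 + 37670) = (-109/56 + 41275)/30447 = (2311291/56)*(1/30447) = 2311291/1705032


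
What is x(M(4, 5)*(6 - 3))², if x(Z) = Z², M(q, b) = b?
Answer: 50625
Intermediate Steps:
x(M(4, 5)*(6 - 3))² = ((5*(6 - 3))²)² = ((5*3)²)² = (15²)² = 225² = 50625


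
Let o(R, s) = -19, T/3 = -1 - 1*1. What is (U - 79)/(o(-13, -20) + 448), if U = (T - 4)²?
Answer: 7/143 ≈ 0.048951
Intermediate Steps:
T = -6 (T = 3*(-1 - 1*1) = 3*(-1 - 1) = 3*(-2) = -6)
U = 100 (U = (-6 - 4)² = (-10)² = 100)
(U - 79)/(o(-13, -20) + 448) = (100 - 79)/(-19 + 448) = 21/429 = 21*(1/429) = 7/143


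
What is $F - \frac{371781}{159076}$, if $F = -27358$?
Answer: $- \frac{4352372989}{159076} \approx -27360.0$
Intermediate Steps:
$F - \frac{371781}{159076} = -27358 - \frac{371781}{159076} = - \frac{4352372989}{159076}$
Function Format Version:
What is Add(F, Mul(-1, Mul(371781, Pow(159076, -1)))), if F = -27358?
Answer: Rational(-4352372989, 159076) ≈ -27360.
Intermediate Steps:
Add(F, Mul(-1, Mul(371781, Pow(159076, -1)))) = Add(-27358, Mul(-1, Mul(371781, Pow(159076, -1)))) = Add(-27358, Mul(-1, Mul(371781, Rational(1, 159076)))) = Add(-27358, Mul(-1, Rational(371781, 159076))) = Add(-27358, Rational(-371781, 159076)) = Rational(-4352372989, 159076)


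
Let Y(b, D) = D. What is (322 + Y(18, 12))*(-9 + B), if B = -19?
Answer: -9352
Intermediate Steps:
(322 + Y(18, 12))*(-9 + B) = (322 + 12)*(-9 - 19) = 334*(-28) = -9352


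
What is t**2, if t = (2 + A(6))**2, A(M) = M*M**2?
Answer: 2258530576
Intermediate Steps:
A(M) = M**3
t = 47524 (t = (2 + 6**3)**2 = (2 + 216)**2 = 218**2 = 47524)
t**2 = 47524**2 = 2258530576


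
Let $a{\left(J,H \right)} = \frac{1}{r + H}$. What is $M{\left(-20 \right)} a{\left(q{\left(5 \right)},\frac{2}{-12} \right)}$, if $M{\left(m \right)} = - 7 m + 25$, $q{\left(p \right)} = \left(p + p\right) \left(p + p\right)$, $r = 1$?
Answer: $198$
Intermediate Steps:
$q{\left(p \right)} = 4 p^{2}$ ($q{\left(p \right)} = 2 p 2 p = 4 p^{2}$)
$M{\left(m \right)} = 25 - 7 m$
$a{\left(J,H \right)} = \frac{1}{1 + H}$
$M{\left(-20 \right)} a{\left(q{\left(5 \right)},\frac{2}{-12} \right)} = \frac{25 - -140}{1 + \frac{2}{-12}} = \frac{25 + 140}{1 + 2 \left(- \frac{1}{12}\right)} = \frac{165}{1 - \frac{1}{6}} = \frac{165}{\frac{5}{6}} = 165 \cdot \frac{6}{5} = 198$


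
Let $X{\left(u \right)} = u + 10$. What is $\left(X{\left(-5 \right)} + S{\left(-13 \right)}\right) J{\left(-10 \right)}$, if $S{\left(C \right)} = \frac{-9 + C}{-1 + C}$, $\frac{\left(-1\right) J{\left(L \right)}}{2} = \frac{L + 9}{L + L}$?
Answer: $- \frac{23}{35} \approx -0.65714$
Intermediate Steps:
$X{\left(u \right)} = 10 + u$
$J{\left(L \right)} = - \frac{9 + L}{L}$ ($J{\left(L \right)} = - 2 \frac{L + 9}{L + L} = - 2 \frac{9 + L}{2 L} = - \frac{9 + L}{L}$)
$S{\left(C \right)} = \frac{-9 + C}{-1 + C}$
$\left(X{\left(-5 \right)} + S{\left(-13 \right)}\right) J{\left(-10 \right)} = \left(\left(10 - 5\right) + \frac{-9 - 13}{-1 - 13}\right) \frac{-9 - -10}{-10} = \left(5 + \frac{1}{-14} \left(-22\right)\right) \left(- \frac{-9 + 10}{10}\right) = \left(5 - - \frac{11}{7}\right) \left(\left(- \frac{1}{10}\right) 1\right) = \left(5 + \frac{11}{7}\right) \left(- \frac{1}{10}\right) = \frac{46}{7} \left(- \frac{1}{10}\right) = - \frac{23}{35}$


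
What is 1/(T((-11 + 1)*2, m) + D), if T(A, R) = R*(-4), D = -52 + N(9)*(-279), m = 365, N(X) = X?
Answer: -1/4023 ≈ -0.00024857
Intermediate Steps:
D = -2563 (D = -52 + 9*(-279) = -52 - 2511 = -2563)
T(A, R) = -4*R
1/(T((-11 + 1)*2, m) + D) = 1/(-4*365 - 2563) = 1/(-1460 - 2563) = 1/(-4023) = -1/4023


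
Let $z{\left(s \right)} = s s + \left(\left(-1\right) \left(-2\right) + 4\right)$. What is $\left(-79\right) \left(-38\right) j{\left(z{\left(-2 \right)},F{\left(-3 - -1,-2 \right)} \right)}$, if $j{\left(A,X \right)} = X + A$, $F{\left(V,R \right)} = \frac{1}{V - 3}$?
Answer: $\frac{147098}{5} \approx 29420.0$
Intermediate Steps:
$z{\left(s \right)} = 6 + s^{2}$ ($z{\left(s \right)} = s^{2} + \left(2 + 4\right) = s^{2} + 6 = 6 + s^{2}$)
$F{\left(V,R \right)} = \frac{1}{-3 + V}$
$j{\left(A,X \right)} = A + X$
$\left(-79\right) \left(-38\right) j{\left(z{\left(-2 \right)},F{\left(-3 - -1,-2 \right)} \right)} = \left(-79\right) \left(-38\right) \left(\left(6 + \left(-2\right)^{2}\right) + \frac{1}{-3 - 2}\right) = 3002 \left(\left(6 + 4\right) + \frac{1}{-3 + \left(-3 + 1\right)}\right) = 3002 \left(10 + \frac{1}{-3 - 2}\right) = 3002 \left(10 + \frac{1}{-5}\right) = 3002 \left(10 - \frac{1}{5}\right) = 3002 \cdot \frac{49}{5} = \frac{147098}{5}$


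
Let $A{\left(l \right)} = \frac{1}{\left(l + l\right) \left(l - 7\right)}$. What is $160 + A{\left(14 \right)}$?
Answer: $\frac{31361}{196} \approx 160.01$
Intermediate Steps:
$A{\left(l \right)} = \frac{1}{2 l \left(-7 + l\right)}$
$160 + A{\left(14 \right)} = 160 + \frac{1}{2 \cdot 14 \left(-7 + 14\right)} = 160 + \frac{1}{2} \cdot \frac{1}{14} \cdot \frac{1}{7} = 160 + \frac{1}{196} = \frac{31361}{196}$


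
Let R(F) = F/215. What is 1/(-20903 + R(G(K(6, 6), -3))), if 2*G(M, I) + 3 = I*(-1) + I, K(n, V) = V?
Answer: -430/8988293 ≈ -4.7840e-5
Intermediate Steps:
G(M, I) = -3/2 (G(M, I) = -3/2 + (I*(-1) + I)/2 = -3/2 + (-I + I)/2 = -3/2 + (½)*0 = -3/2 + 0 = -3/2)
R(F) = F/215 (R(F) = F*(1/215) = F/215)
1/(-20903 + R(G(K(6, 6), -3))) = 1/(-20903 + (1/215)*(-3/2)) = 1/(-20903 - 3/430) = 1/(-8988293/430) = -430/8988293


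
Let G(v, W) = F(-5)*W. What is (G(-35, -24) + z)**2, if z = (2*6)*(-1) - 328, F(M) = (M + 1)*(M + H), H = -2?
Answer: 1024144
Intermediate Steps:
F(M) = (1 + M)*(-2 + M) (F(M) = (M + 1)*(M - 2) = (1 + M)*(-2 + M))
G(v, W) = 28*W (G(v, W) = (-2 + (-5)**2 - 1*(-5))*W = (-2 + 25 + 5)*W = 28*W)
z = -340 (z = 12*(-1) - 328 = -12 - 328 = -340)
(G(-35, -24) + z)**2 = (28*(-24) - 340)**2 = (-672 - 340)**2 = (-1012)**2 = 1024144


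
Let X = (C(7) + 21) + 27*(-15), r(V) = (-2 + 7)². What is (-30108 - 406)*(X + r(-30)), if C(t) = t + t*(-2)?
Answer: 11168124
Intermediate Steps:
C(t) = -t (C(t) = t - 2*t = -t)
r(V) = 25 (r(V) = 5² = 25)
X = -391 (X = (-1*7 + 21) + 27*(-15) = (-7 + 21) - 405 = 14 - 405 = -391)
(-30108 - 406)*(X + r(-30)) = (-30108 - 406)*(-391 + 25) = -30514*(-366) = 11168124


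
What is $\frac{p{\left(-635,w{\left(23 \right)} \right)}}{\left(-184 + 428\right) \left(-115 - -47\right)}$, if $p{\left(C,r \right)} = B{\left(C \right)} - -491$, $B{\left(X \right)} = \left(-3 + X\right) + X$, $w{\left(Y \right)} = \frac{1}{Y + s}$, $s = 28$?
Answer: $\frac{23}{488} \approx 0.047131$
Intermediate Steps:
$w{\left(Y \right)} = \frac{1}{28 + Y}$ ($w{\left(Y \right)} = \frac{1}{Y + 28} = \frac{1}{28 + Y}$)
$B{\left(X \right)} = -3 + 2 X$
$p{\left(C,r \right)} = 488 + 2 C$ ($p{\left(C,r \right)} = \left(-3 + 2 C\right) - -491 = \left(-3 + 2 C\right) + 491 = 488 + 2 C$)
$\frac{p{\left(-635,w{\left(23 \right)} \right)}}{\left(-184 + 428\right) \left(-115 - -47\right)} = \frac{488 + 2 \left(-635\right)}{\left(-184 + 428\right) \left(-115 - -47\right)} = \frac{488 - 1270}{244 \left(-115 + 47\right)} = - \frac{782}{244 \left(-68\right)} = - \frac{782}{-16592} = \left(-782\right) \left(- \frac{1}{16592}\right) = \frac{23}{488}$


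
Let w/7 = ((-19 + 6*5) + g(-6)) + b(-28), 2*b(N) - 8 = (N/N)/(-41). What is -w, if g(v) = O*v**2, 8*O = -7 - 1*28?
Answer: 40901/41 ≈ 997.58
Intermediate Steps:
O = -35/8 (O = (-7 - 1*28)/8 = (-7 - 28)/8 = (1/8)*(-35) = -35/8 ≈ -4.3750)
g(v) = -35*v**2/8
b(N) = 327/82 (b(N) = 4 + ((N/N)/(-41))/2 = 4 + (1*(-1/41))/2 = 4 + (1/2)*(-1/41) = 4 - 1/82 = 327/82)
w = -40901/41 (w = 7*(((-19 + 6*5) - 35/8*(-6)**2) + 327/82) = 7*(((-19 + 30) - 35/8*36) + 327/82) = 7*((11 - 315/2) + 327/82) = 7*(-293/2 + 327/82) = 7*(-5843/41) = -40901/41 ≈ -997.58)
-w = -1*(-40901/41) = 40901/41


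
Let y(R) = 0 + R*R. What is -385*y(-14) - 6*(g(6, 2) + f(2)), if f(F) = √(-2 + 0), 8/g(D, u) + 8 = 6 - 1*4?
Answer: -75452 - 6*I*√2 ≈ -75452.0 - 8.4853*I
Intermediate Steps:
g(D, u) = -4/3 (g(D, u) = 8/(-8 + (6 - 1*4)) = 8/(-8 + (6 - 4)) = 8/(-8 + 2) = 8/(-6) = 8*(-⅙) = -4/3)
f(F) = I*√2 (f(F) = √(-2) = I*√2)
y(R) = R² (y(R) = 0 + R² = R²)
-385*y(-14) - 6*(g(6, 2) + f(2)) = -385*(-14)² - 6*(-4/3 + I*√2) = -385*196 + (8 - 6*I*√2) = -75460 + (8 - 6*I*√2) = -75452 - 6*I*√2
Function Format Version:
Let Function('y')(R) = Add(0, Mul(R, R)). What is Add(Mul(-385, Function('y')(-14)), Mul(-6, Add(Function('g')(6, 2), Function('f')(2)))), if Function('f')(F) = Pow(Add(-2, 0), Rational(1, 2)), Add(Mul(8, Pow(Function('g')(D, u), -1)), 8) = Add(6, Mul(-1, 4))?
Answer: Add(-75452, Mul(-6, I, Pow(2, Rational(1, 2)))) ≈ Add(-75452., Mul(-8.4853, I))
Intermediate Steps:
Function('g')(D, u) = Rational(-4, 3) (Function('g')(D, u) = Mul(8, Pow(Add(-8, Add(6, Mul(-1, 4))), -1)) = Mul(8, Pow(Add(-8, Add(6, -4)), -1)) = Mul(8, Pow(Add(-8, 2), -1)) = Mul(8, Pow(-6, -1)) = Mul(8, Rational(-1, 6)) = Rational(-4, 3))
Function('f')(F) = Mul(I, Pow(2, Rational(1, 2))) (Function('f')(F) = Pow(-2, Rational(1, 2)) = Mul(I, Pow(2, Rational(1, 2))))
Function('y')(R) = Pow(R, 2) (Function('y')(R) = Add(0, Pow(R, 2)) = Pow(R, 2))
Add(Mul(-385, Function('y')(-14)), Mul(-6, Add(Function('g')(6, 2), Function('f')(2)))) = Add(Mul(-385, Pow(-14, 2)), Mul(-6, Add(Rational(-4, 3), Mul(I, Pow(2, Rational(1, 2)))))) = Add(Mul(-385, 196), Add(8, Mul(-6, I, Pow(2, Rational(1, 2))))) = Add(-75460, Add(8, Mul(-6, I, Pow(2, Rational(1, 2))))) = Add(-75452, Mul(-6, I, Pow(2, Rational(1, 2))))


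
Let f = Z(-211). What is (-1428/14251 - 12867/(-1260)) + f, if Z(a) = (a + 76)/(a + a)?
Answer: 13174322219/1262923620 ≈ 10.432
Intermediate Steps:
Z(a) = (76 + a)/(2*a) (Z(a) = (76 + a)/((2*a)) = (76 + a)*(1/(2*a)) = (76 + a)/(2*a))
f = 135/422 (f = (½)*(76 - 211)/(-211) = (½)*(-1/211)*(-135) = 135/422 ≈ 0.31991)
(-1428/14251 - 12867/(-1260)) + f = (-1428/14251 - 12867/(-1260)) + 135/422 = (-1428*1/14251 - 12867*(-1/1260)) + 135/422 = (-1428/14251 + 4289/420) + 135/422 = 60522779/5985420 + 135/422 = 13174322219/1262923620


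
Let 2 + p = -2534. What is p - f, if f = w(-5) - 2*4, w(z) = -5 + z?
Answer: -2518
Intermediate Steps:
f = -18 (f = (-5 - 5) - 2*4 = -10 - 8 = -18)
p = -2536 (p = -2 - 2534 = -2536)
p - f = -2536 - 1*(-18) = -2536 + 18 = -2518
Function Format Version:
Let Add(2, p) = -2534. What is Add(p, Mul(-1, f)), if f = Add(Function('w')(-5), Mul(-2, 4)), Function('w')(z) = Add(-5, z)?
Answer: -2518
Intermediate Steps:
f = -18 (f = Add(Add(-5, -5), Mul(-2, 4)) = Add(-10, -8) = -18)
p = -2536 (p = Add(-2, -2534) = -2536)
Add(p, Mul(-1, f)) = Add(-2536, Mul(-1, -18)) = Add(-2536, 18) = -2518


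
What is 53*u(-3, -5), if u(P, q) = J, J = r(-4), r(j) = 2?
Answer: 106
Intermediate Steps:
J = 2
u(P, q) = 2
53*u(-3, -5) = 53*2 = 106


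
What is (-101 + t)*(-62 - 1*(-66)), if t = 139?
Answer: 152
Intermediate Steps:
(-101 + t)*(-62 - 1*(-66)) = (-101 + 139)*(-62 - 1*(-66)) = 38*(-62 + 66) = 38*4 = 152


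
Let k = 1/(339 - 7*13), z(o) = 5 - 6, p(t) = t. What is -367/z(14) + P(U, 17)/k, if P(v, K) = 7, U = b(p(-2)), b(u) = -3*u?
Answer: 2103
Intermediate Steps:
z(o) = -1
U = 6 (U = -3*(-2) = 6)
k = 1/248 (k = 1/(339 - 91) = 1/248 ≈ 0.0040323)
-367/z(14) + P(U, 17)/k = -367/(-1) + 7/(1/248) = -367*(-1) + 7*248 = 367 + 1736 = 2103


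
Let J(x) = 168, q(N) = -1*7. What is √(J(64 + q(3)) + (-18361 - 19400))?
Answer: 3*I*√4177 ≈ 193.89*I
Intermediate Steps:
q(N) = -7
√(J(64 + q(3)) + (-18361 - 19400)) = √(168 + (-18361 - 19400)) = √(168 - 37761) = √(-37593) = 3*I*√4177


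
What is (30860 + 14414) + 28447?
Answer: 73721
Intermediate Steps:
(30860 + 14414) + 28447 = 45274 + 28447 = 73721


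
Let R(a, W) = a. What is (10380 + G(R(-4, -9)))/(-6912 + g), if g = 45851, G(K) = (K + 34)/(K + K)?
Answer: 41505/155756 ≈ 0.26647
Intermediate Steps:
G(K) = (34 + K)/(2*K) (G(K) = (34 + K)/((2*K)) = (34 + K)*(1/(2*K)) = (34 + K)/(2*K))
(10380 + G(R(-4, -9)))/(-6912 + g) = (10380 + (½)*(34 - 4)/(-4))/(-6912 + 45851) = (10380 + (½)*(-¼)*30)/38939 = (10380 - 15/4)*(1/38939) = (41505/4)*(1/38939) = 41505/155756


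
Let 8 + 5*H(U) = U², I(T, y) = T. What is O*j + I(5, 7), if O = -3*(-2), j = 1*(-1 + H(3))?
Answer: ⅕ ≈ 0.20000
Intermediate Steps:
H(U) = -8/5 + U²/5
j = -⅘ (j = 1*(-1 + (-8/5 + (⅕)*3²)) = 1*(-1 + (-8/5 + (⅕)*9)) = 1*(-1 + (-8/5 + 9/5)) = 1*(-1 + ⅕) = 1*(-⅘) = -⅘ ≈ -0.80000)
O = 6
O*j + I(5, 7) = 6*(-⅘) + 5 = -24/5 + 5 = ⅕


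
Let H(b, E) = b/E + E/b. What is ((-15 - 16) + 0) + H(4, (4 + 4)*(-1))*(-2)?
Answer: -26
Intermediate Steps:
H(b, E) = E/b + b/E
((-15 - 16) + 0) + H(4, (4 + 4)*(-1))*(-2) = ((-15 - 16) + 0) + (((4 + 4)*(-1))/4 + 4/(((4 + 4)*(-1))))*(-2) = (-31 + 0) + ((8*(-1))*(¼) + 4/((8*(-1))))*(-2) = -31 + (-8*¼ + 4/(-8))*(-2) = -31 + (-2 + 4*(-⅛))*(-2) = -31 + (-2 - ½)*(-2) = -31 - 5/2*(-2) = -31 + 5 = -26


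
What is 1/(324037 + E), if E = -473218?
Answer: -1/149181 ≈ -6.7033e-6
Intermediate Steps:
1/(324037 + E) = 1/(324037 - 473218) = 1/(-149181) = -1/149181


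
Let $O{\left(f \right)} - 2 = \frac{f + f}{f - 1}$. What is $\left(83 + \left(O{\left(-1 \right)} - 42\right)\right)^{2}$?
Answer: $1936$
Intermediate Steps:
$O{\left(f \right)} = 2 + \frac{2 f}{-1 + f}$ ($O{\left(f \right)} = 2 + \frac{f + f}{f - 1} = 2 + \frac{2 f}{-1 + f}$)
$\left(83 + \left(O{\left(-1 \right)} - 42\right)\right)^{2} = \left(83 - \left(42 - \frac{2 \left(-1 + 2 \left(-1\right)\right)}{-1 - 1}\right)\right)^{2} = \left(83 - \left(42 - \frac{2 \left(-1 - 2\right)}{-2}\right)\right)^{2} = \left(83 - \left(42 + 1 \left(-3\right)\right)\right)^{2} = \left(83 + \left(3 - 42\right)\right)^{2} = \left(83 - 39\right)^{2} = 44^{2} = 1936$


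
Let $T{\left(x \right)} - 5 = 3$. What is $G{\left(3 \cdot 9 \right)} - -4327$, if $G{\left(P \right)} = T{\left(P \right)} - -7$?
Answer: $4342$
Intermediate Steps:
$T{\left(x \right)} = 8$ ($T{\left(x \right)} = 5 + 3 = 8$)
$G{\left(P \right)} = 15$ ($G{\left(P \right)} = 8 - -7 = 8 + 7 = 15$)
$G{\left(3 \cdot 9 \right)} - -4327 = 15 - -4327 = 15 + 4327 = 4342$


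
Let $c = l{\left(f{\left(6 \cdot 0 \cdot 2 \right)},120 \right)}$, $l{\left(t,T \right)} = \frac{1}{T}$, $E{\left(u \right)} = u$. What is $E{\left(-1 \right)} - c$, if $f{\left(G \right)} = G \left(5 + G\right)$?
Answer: $- \frac{121}{120} \approx -1.0083$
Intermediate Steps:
$c = \frac{1}{120} \approx 0.0083333$
$E{\left(-1 \right)} - c = -1 - \frac{1}{120} = - \frac{121}{120}$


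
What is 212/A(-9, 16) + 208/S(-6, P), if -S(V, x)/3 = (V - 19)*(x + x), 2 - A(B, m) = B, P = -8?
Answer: 15757/825 ≈ 19.099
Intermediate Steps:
A(B, m) = 2 - B
S(V, x) = -6*x*(-19 + V) (S(V, x) = -3*(V - 19)*(x + x) = -3*(-19 + V)*2*x = -6*x*(-19 + V))
212/A(-9, 16) + 208/S(-6, P) = 212/(2 - 1*(-9)) + 208/((6*(-8)*(19 - 1*(-6)))) = 212/(2 + 9) + 208/((6*(-8)*(19 + 6))) = 212/11 + 208/((6*(-8)*25)) = 212*(1/11) + 208/(-1200) = 212/11 + 208*(-1/1200) = 212/11 - 13/75 = 15757/825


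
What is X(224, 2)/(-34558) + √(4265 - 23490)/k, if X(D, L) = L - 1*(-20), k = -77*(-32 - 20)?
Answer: -11/17279 + 5*I*√769/4004 ≈ -0.00063661 + 0.034629*I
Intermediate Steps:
k = 4004 (k = -77*(-52) = 4004)
X(D, L) = 20 + L (X(D, L) = L + 20 = 20 + L)
X(224, 2)/(-34558) + √(4265 - 23490)/k = (20 + 2)/(-34558) + √(4265 - 23490)/4004 = 22*(-1/34558) + √(-19225)*(1/4004) = -11/17279 + (5*I*√769)*(1/4004) = -11/17279 + 5*I*√769/4004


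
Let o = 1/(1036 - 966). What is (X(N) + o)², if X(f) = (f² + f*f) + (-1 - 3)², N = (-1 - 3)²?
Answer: 1366115521/4900 ≈ 2.7880e+5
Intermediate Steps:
N = 16 (N = (-4)² = 16)
X(f) = 16 + 2*f² (X(f) = (f² + f²) + (-4)² = 2*f² + 16 = 16 + 2*f²)
o = 1/70 ≈ 0.014286
(X(N) + o)² = ((16 + 2*16²) + 1/70)² = ((16 + 2*256) + 1/70)² = ((16 + 512) + 1/70)² = (528 + 1/70)² = (36961/70)² = 1366115521/4900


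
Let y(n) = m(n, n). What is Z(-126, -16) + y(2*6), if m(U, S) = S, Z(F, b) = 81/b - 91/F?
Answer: 1103/144 ≈ 7.6597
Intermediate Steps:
Z(F, b) = -91/F + 81/b
y(n) = n
Z(-126, -16) + y(2*6) = (-91/(-126) + 81/(-16)) + 2*6 = (-91*(-1/126) + 81*(-1/16)) + 12 = (13/18 - 81/16) + 12 = -625/144 + 12 = 1103/144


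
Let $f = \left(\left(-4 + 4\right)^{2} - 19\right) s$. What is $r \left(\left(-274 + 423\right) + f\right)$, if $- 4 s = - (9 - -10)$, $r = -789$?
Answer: $- \frac{185415}{4} \approx -46354.0$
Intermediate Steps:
$s = \frac{19}{4}$ ($s = - \frac{\left(-1\right) \left(9 - -10\right)}{4} = - \frac{\left(-1\right) \left(9 + 10\right)}{4} = - \frac{\left(-1\right) 19}{4} = \left(- \frac{1}{4}\right) \left(-19\right) = \frac{19}{4} \approx 4.75$)
$f = - \frac{361}{4}$ ($f = \left(\left(-4 + 4\right)^{2} - 19\right) \frac{19}{4} = \left(0^{2} - 19\right) \frac{19}{4} = \left(0 - 19\right) \frac{19}{4} = \left(-19\right) \frac{19}{4} = - \frac{361}{4} \approx -90.25$)
$r \left(\left(-274 + 423\right) + f\right) = - 789 \left(\left(-274 + 423\right) - \frac{361}{4}\right) = - 789 \left(149 - \frac{361}{4}\right) = \left(-789\right) \frac{235}{4} = - \frac{185415}{4}$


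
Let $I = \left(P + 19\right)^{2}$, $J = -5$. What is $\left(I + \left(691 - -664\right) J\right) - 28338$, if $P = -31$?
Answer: $-34969$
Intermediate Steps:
$I = 144$ ($I = \left(-31 + 19\right)^{2} = \left(-12\right)^{2} = 144$)
$\left(I + \left(691 - -664\right) J\right) - 28338 = \left(144 + \left(691 - -664\right) \left(-5\right)\right) - 28338 = \left(144 + \left(691 + 664\right) \left(-5\right)\right) - 28338 = \left(144 + 1355 \left(-5\right)\right) - 28338 = \left(144 - 6775\right) - 28338 = -6631 - 28338 = -34969$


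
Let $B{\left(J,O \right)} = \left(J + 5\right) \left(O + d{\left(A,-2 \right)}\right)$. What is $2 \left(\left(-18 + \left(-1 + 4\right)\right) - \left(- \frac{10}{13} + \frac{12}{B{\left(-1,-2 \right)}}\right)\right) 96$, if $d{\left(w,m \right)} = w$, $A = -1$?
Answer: $- \frac{33024}{13} \approx -2540.3$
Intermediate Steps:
$B{\left(J,O \right)} = \left(-1 + O\right) \left(5 + J\right)$ ($B{\left(J,O \right)} = \left(J + 5\right) \left(O - 1\right) = \left(5 + J\right) \left(-1 + O\right) = \left(-1 + O\right) \left(5 + J\right)$)
$2 \left(\left(-18 + \left(-1 + 4\right)\right) - \left(- \frac{10}{13} + \frac{12}{B{\left(-1,-2 \right)}}\right)\right) 96 = 2 \left(\left(-18 + \left(-1 + 4\right)\right) - \left(- \frac{10}{13} + \frac{12}{-5 - -1 + 5 \left(-2\right) - -2}\right)\right) 96 = 2 \left(\left(-18 + 3\right) - \left(- \frac{10}{13} + \frac{12}{-5 + 1 - 10 + 2}\right)\right) 96 = 2 \left(-15 - \left(- \frac{10}{13} + \frac{12}{-12}\right)\right) 96 = 2 \left(-15 + \left(\left(-12\right) \left(- \frac{1}{12}\right) + \frac{10}{13}\right)\right) 96 = 2 \left(-15 + \left(1 + \frac{10}{13}\right)\right) 96 = 2 \left(-15 + \frac{23}{13}\right) 96 = 2 \left(- \frac{172}{13}\right) 96 = \left(- \frac{344}{13}\right) 96 = - \frac{33024}{13}$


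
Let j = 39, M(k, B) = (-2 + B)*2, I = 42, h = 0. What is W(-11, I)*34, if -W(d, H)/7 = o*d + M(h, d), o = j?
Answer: 108290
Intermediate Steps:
M(k, B) = -4 + 2*B
o = 39
W(d, H) = 28 - 287*d (W(d, H) = -7*(39*d + (-4 + 2*d)) = -7*(-4 + 41*d) = 28 - 287*d)
W(-11, I)*34 = (28 - 287*(-11))*34 = (28 + 3157)*34 = 3185*34 = 108290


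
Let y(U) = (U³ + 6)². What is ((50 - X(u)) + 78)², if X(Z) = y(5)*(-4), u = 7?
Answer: 4729587984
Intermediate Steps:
y(U) = (6 + U³)²
X(Z) = -68644 (X(Z) = (6 + 5³)²*(-4) = (6 + 125)²*(-4) = 131²*(-4) = 17161*(-4) = -68644)
((50 - X(u)) + 78)² = ((50 - 1*(-68644)) + 78)² = ((50 + 68644) + 78)² = (68694 + 78)² = 68772² = 4729587984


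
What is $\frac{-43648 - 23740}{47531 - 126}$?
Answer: $- \frac{67388}{47405} \approx -1.4215$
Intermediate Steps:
$\frac{-43648 - 23740}{47531 - 126} = - \frac{67388}{47405}$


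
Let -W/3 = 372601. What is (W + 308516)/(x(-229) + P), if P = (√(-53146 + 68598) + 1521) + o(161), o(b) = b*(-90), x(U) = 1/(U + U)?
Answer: 2201608450511138/35278018405481 + 339518556536*√3863/35278018405481 ≈ 63.006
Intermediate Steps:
W = -1117803 (W = -3*372601 = -1117803)
x(U) = 1/(2*U)
o(b) = -90*b
P = -12969 + 2*√3863 (P = (√(-53146 + 68598) + 1521) - 90*161 = (√15452 + 1521) - 14490 = (2*√3863 + 1521) - 14490 = (1521 + 2*√3863) - 14490 = -12969 + 2*√3863 ≈ -12845.)
(W + 308516)/(x(-229) + P) = (-1117803 + 308516)/((½)/(-229) + (-12969 + 2*√3863)) = -809287/((½)*(-1/229) + (-12969 + 2*√3863)) = -809287/(-1/458 + (-12969 + 2*√3863)) = -809287/(-5939803/458 + 2*√3863)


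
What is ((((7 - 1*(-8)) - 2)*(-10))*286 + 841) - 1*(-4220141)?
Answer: 4183802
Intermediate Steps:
((((7 - 1*(-8)) - 2)*(-10))*286 + 841) - 1*(-4220141) = ((((7 + 8) - 2)*(-10))*286 + 841) + 4220141 = (((15 - 2)*(-10))*286 + 841) + 4220141 = ((13*(-10))*286 + 841) + 4220141 = (-130*286 + 841) + 4220141 = (-37180 + 841) + 4220141 = -36339 + 4220141 = 4183802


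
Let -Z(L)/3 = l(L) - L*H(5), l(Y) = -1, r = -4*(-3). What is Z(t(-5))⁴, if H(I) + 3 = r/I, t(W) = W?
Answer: 20736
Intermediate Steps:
r = 12
H(I) = -3 + 12/I
Z(L) = 3 - 9*L/5 (Z(L) = -3*(-1 - L*(-3 + 12/5)) = -3*(-1 - L*(-3)/5) = -3*(-1 - (-3)*L/5) = -3*(-1 + 3*L/5) = 3 - 9*L/5)
Z(t(-5))⁴ = (3 - 9/5*(-5))⁴ = (3 + 9)⁴ = 12⁴ = 20736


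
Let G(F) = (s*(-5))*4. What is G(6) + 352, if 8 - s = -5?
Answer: 92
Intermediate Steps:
s = 13 (s = 8 - 1*(-5) = 8 + 5 = 13)
G(F) = -260 (G(F) = (13*(-5))*4 = -65*4 = -260)
G(6) + 352 = -260 + 352 = 92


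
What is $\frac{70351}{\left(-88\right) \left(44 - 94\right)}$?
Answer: $\frac{70351}{4400} \approx 15.989$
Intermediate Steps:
$\frac{70351}{\left(-88\right) \left(44 - 94\right)} = \frac{70351}{\left(-88\right) \left(-50\right)} = \frac{70351}{4400}$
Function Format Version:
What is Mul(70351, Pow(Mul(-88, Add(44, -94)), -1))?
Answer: Rational(70351, 4400) ≈ 15.989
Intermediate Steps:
Mul(70351, Pow(Mul(-88, Add(44, -94)), -1)) = Mul(70351, Pow(Mul(-88, -50), -1)) = Mul(70351, Pow(4400, -1)) = Mul(70351, Rational(1, 4400)) = Rational(70351, 4400)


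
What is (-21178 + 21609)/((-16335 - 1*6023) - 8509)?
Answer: -431/30867 ≈ -0.013963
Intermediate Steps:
(-21178 + 21609)/((-16335 - 1*6023) - 8509) = 431/((-16335 - 6023) - 8509) = 431/(-22358 - 8509) = 431/(-30867) = 431*(-1/30867) = -431/30867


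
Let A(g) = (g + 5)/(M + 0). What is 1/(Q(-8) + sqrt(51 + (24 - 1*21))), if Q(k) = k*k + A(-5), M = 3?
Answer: 32/2021 - 3*sqrt(6)/4042 ≈ 0.014016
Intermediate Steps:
A(g) = 5/3 + g/3 (A(g) = (g + 5)/(3 + 0) = (5 + g)/3 = (5 + g)*(1/3) = 5/3 + g/3)
Q(k) = k**2 (Q(k) = k*k + (5/3 + (1/3)*(-5)) = k**2 + (5/3 - 5/3) = k**2 + 0 = k**2)
1/(Q(-8) + sqrt(51 + (24 - 1*21))) = 1/((-8)**2 + sqrt(51 + (24 - 1*21))) = 1/(64 + sqrt(51 + (24 - 21))) = 1/(64 + sqrt(51 + 3)) = 1/(64 + sqrt(54)) = 1/(64 + 3*sqrt(6))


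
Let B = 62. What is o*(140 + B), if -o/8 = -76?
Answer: 122816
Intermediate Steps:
o = 608 (o = -8*(-76) = 608)
o*(140 + B) = 608*(140 + 62) = 608*202 = 122816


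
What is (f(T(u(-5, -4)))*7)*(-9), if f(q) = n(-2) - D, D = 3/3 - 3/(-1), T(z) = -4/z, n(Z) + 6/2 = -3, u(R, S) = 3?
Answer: 630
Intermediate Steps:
n(Z) = -6 (n(Z) = -3 - 3 = -6)
D = 4 (D = 3*(⅓) - 3*(-1) = 1 + 3 = 4)
f(q) = -10 (f(q) = -6 - 1*4 = -6 - 4 = -10)
(f(T(u(-5, -4)))*7)*(-9) = -10*7*(-9) = -70*(-9) = 630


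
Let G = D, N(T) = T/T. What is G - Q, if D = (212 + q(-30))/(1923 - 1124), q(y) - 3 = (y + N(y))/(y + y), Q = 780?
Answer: -37380271/47940 ≈ -779.73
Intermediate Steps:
N(T) = 1
q(y) = 3 + (1 + y)/(2*y) (q(y) = 3 + (y + 1)/(y + y) = 3 + (1 + y)/((2*y)) = 3 + (1 + y)*(1/(2*y)) = 3 + (1 + y)/(2*y))
D = 12929/47940 (D = (212 + (1/2)*(1 + 7*(-30))/(-30))/(1923 - 1124) = (212 + (1/2)*(-1/30)*(1 - 210))/799 = (212 + (1/2)*(-1/30)*(-209))*(1/799) = (212 + 209/60)*(1/799) = (12929/60)*(1/799) = 12929/47940 ≈ 0.26969)
G = 12929/47940 ≈ 0.26969
G - Q = 12929/47940 - 1*780 = 12929/47940 - 780 = -37380271/47940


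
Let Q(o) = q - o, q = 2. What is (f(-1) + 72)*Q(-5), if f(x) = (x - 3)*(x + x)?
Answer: 560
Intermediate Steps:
f(x) = 2*x*(-3 + x) (f(x) = (-3 + x)*(2*x) = 2*x*(-3 + x))
Q(o) = 2 - o
(f(-1) + 72)*Q(-5) = (2*(-1)*(-3 - 1) + 72)*(2 - 1*(-5)) = (2*(-1)*(-4) + 72)*(2 + 5) = (8 + 72)*7 = 80*7 = 560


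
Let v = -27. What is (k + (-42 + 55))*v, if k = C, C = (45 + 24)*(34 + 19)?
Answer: -99090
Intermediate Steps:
C = 3657 (C = 69*53 = 3657)
k = 3657
(k + (-42 + 55))*v = (3657 + (-42 + 55))*(-27) = (3657 + 13)*(-27) = 3670*(-27) = -99090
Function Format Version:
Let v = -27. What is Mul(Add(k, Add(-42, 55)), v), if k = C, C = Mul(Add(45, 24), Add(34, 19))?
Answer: -99090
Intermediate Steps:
C = 3657 (C = Mul(69, 53) = 3657)
k = 3657
Mul(Add(k, Add(-42, 55)), v) = Mul(Add(3657, Add(-42, 55)), -27) = Mul(Add(3657, 13), -27) = Mul(3670, -27) = -99090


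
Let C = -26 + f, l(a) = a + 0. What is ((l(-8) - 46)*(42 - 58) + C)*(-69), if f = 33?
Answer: -60099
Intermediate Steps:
l(a) = a
C = 7 (C = -26 + 33 = 7)
((l(-8) - 46)*(42 - 58) + C)*(-69) = ((-8 - 46)*(42 - 58) + 7)*(-69) = (-54*(-16) + 7)*(-69) = (864 + 7)*(-69) = 871*(-69) = -60099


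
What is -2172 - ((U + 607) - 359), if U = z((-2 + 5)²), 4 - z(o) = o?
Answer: -2415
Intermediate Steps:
z(o) = 4 - o
U = -5 (U = 4 - (-2 + 5)² = 4 - 1*3² = 4 - 1*9 = 4 - 9 = -5)
-2172 - ((U + 607) - 359) = -2172 - ((-5 + 607) - 359) = -2172 - (602 - 359) = -2172 - 1*243 = -2172 - 243 = -2415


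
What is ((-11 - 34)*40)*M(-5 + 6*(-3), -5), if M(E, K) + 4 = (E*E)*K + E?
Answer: 4809600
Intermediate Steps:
M(E, K) = -4 + E + K*E² (M(E, K) = -4 + ((E*E)*K + E) = -4 + (E²*K + E) = -4 + (K*E² + E) = -4 + (E + K*E²) = -4 + E + K*E²)
((-11 - 34)*40)*M(-5 + 6*(-3), -5) = ((-11 - 34)*40)*(-4 + (-5 + 6*(-3)) - 5*(-5 + 6*(-3))²) = (-45*40)*(-4 + (-5 - 18) - 5*(-5 - 18)²) = -1800*(-4 - 23 - 5*(-23)²) = -1800*(-4 - 23 - 5*529) = -1800*(-4 - 23 - 2645) = -1800*(-2672) = 4809600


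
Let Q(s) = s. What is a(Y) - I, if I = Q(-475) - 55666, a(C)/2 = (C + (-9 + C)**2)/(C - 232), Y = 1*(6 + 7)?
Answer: 12294821/219 ≈ 56141.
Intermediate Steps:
Y = 13 (Y = 1*13 = 13)
a(C) = 2*(C + (-9 + C)**2)/(-232 + C) (a(C) = 2*((C + (-9 + C)**2)/(C - 232)) = 2*((C + (-9 + C)**2)/(-232 + C)) = 2*(C + (-9 + C)**2)/(-232 + C))
I = -56141 (I = -475 - 55666 = -56141)
a(Y) - I = 2*(13 + (-9 + 13)**2)/(-232 + 13) - 1*(-56141) = 2*(13 + 4**2)/(-219) + 56141 = 2*(-1/219)*(13 + 16) + 56141 = 2*(-1/219)*29 + 56141 = -58/219 + 56141 = 12294821/219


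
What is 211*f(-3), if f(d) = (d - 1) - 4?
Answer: -1688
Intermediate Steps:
f(d) = -5 + d (f(d) = (-1 + d) - 4 = -5 + d)
211*f(-3) = 211*(-5 - 3) = 211*(-8) = -1688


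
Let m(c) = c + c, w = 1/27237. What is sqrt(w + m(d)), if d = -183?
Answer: I*sqrt(271518598617)/27237 ≈ 19.131*I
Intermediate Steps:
w = 1/27237 ≈ 3.6715e-5
m(c) = 2*c
sqrt(w + m(d)) = sqrt(1/27237 + 2*(-183)) = sqrt(1/27237 - 366) = sqrt(-9968741/27237) = I*sqrt(271518598617)/27237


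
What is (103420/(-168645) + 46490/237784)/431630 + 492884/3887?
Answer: 853124545693486736659/6727942344283357080 ≈ 126.80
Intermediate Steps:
(103420/(-168645) + 46490/237784)/431630 + 492884/3887 = (103420*(-1/168645) + 46490*(1/237784))*(1/431630) + 492884*(1/3887) = (-20684/33729 + 23245/118892)*(1/431630) + 492884/3887 = -1675131523/4010108268*1/431630 + 492884/3887 = -1675131523/1730883031716840 + 492884/3887 = 853124545693486736659/6727942344283357080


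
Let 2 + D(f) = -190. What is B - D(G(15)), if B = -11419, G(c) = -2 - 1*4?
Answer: -11227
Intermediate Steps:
G(c) = -6 (G(c) = -2 - 4 = -6)
D(f) = -192 (D(f) = -2 - 190 = -192)
B - D(G(15)) = -11419 - 1*(-192) = -11419 + 192 = -11227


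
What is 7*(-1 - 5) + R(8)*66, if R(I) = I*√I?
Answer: -42 + 1056*√2 ≈ 1451.4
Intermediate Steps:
R(I) = I^(3/2)
7*(-1 - 5) + R(8)*66 = 7*(-1 - 5) + 8^(3/2)*66 = 7*(-6) + (16*√2)*66 = -42 + 1056*√2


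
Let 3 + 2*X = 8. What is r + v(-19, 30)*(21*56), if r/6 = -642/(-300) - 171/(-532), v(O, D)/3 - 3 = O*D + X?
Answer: -697039431/350 ≈ -1.9915e+6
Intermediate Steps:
X = 5/2 (X = -3/2 + (½)*8 = -3/2 + 4 = 5/2 ≈ 2.5000)
v(O, D) = 33/2 + 3*D*O (v(O, D) = 9 + 3*(O*D + 5/2) = 9 + 3*(D*O + 5/2) = 9 + 3*(5/2 + D*O) = 9 + (15/2 + 3*D*O) = 33/2 + 3*D*O)
r = 5169/350 (r = 6*(-642/(-300) - 171/(-532)) = 6*(-642*(-1/300) - 171*(-1/532)) = 6*(107/50 + 9/28) = 6*(1723/700) = 5169/350 ≈ 14.769)
r + v(-19, 30)*(21*56) = 5169/350 + (33/2 + 3*30*(-19))*(21*56) = 5169/350 + (33/2 - 1710)*1176 = 5169/350 - 3387/2*1176 = 5169/350 - 1991556 = -697039431/350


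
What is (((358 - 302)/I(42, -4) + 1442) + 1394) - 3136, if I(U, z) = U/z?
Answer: -916/3 ≈ -305.33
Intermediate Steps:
(((358 - 302)/I(42, -4) + 1442) + 1394) - 3136 = (((358 - 302)/((42/(-4))) + 1442) + 1394) - 3136 = ((56/((42*(-¼))) + 1442) + 1394) - 3136 = ((56/(-21/2) + 1442) + 1394) - 3136 = ((56*(-2/21) + 1442) + 1394) - 3136 = ((-16/3 + 1442) + 1394) - 3136 = (4310/3 + 1394) - 3136 = 8492/3 - 3136 = -916/3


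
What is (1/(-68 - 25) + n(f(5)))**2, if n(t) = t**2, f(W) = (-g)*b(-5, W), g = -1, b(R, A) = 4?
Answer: 2211169/8649 ≈ 255.66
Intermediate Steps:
f(W) = 4 (f(W) = -1*(-1)*4 = 1*4 = 4)
(1/(-68 - 25) + n(f(5)))**2 = (1/(-68 - 25) + 4**2)**2 = (1/(-93) + 16)**2 = (-1/93 + 16)**2 = (1487/93)**2 = 2211169/8649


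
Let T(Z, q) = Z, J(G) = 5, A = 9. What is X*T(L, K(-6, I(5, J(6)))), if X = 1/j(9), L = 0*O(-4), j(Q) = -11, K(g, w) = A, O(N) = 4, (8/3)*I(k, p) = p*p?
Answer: 0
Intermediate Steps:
I(k, p) = 3*p**2/8 (I(k, p) = 3*(p*p)/8 = 3*p**2/8)
K(g, w) = 9
L = 0 (L = 0*4 = 0)
X = -1/11 (X = 1/(-11) = -1/11 ≈ -0.090909)
X*T(L, K(-6, I(5, J(6)))) = -1/11*0 = 0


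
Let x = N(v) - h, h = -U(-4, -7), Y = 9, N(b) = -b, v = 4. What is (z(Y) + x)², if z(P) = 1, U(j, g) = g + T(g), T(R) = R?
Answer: 289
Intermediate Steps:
U(j, g) = 2*g (U(j, g) = g + g = 2*g)
h = 14 (h = -2*(-7) = -1*(-14) = 14)
x = -18 (x = -1*4 - 1*14 = -4 - 14 = -18)
(z(Y) + x)² = (1 - 18)² = (-17)² = 289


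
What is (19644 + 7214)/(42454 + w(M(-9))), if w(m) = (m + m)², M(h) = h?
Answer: 13429/21389 ≈ 0.62785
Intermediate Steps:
w(m) = 4*m² (w(m) = (2*m)² = 4*m²)
(19644 + 7214)/(42454 + w(M(-9))) = (19644 + 7214)/(42454 + 4*(-9)²) = 26858/(42454 + 4*81) = 26858/(42454 + 324) = 26858/42778 = 26858*(1/42778) = 13429/21389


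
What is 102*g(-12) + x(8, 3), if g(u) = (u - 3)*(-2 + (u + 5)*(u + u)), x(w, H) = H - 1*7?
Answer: -253984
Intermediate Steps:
x(w, H) = -7 + H (x(w, H) = H - 7 = -7 + H)
g(u) = (-3 + u)*(-2 + 2*u*(5 + u)) (g(u) = (-3 + u)*(-2 + (5 + u)*(2*u)) = (-3 + u)*(-2 + 2*u*(5 + u)))
102*g(-12) + x(8, 3) = 102*(6 - 32*(-12) + 2*(-12)³ + 4*(-12)²) + (-7 + 3) = 102*(6 + 384 + 2*(-1728) + 4*144) - 4 = 102*(6 + 384 - 3456 + 576) - 4 = 102*(-2490) - 4 = -253980 - 4 = -253984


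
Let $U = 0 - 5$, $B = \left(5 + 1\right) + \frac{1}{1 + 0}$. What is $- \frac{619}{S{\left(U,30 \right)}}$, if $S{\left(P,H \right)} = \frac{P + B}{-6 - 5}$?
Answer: $\frac{6809}{2} \approx 3404.5$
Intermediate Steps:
$B = 7$ ($B = 6 + 1^{-1} = 6 + 1 = 7$)
$U = -5$ ($U = 0 - 5 = -5$)
$S{\left(P,H \right)} = - \frac{7}{11} - \frac{P}{11}$ ($S{\left(P,H \right)} = \frac{P + 7}{-6 - 5} = \frac{7 + P}{-11} = \left(7 + P\right) \left(- \frac{1}{11}\right) = - \frac{7}{11} - \frac{P}{11}$)
$- \frac{619}{S{\left(U,30 \right)}} = - \frac{619}{- \frac{7}{11} - - \frac{5}{11}} = - \frac{619}{- \frac{7}{11} + \frac{5}{11}} = - \frac{619}{- \frac{2}{11}} = \left(-619\right) \left(- \frac{11}{2}\right) = \frac{6809}{2}$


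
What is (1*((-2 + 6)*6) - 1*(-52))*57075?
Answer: 4337700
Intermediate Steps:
(1*((-2 + 6)*6) - 1*(-52))*57075 = (1*(4*6) + 52)*57075 = (1*24 + 52)*57075 = (24 + 52)*57075 = 76*57075 = 4337700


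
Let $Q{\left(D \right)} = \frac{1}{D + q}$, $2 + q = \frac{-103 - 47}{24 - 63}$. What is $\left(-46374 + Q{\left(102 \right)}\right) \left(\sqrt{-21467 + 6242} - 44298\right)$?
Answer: $\frac{154070626907}{75} - \frac{62604887 i \sqrt{609}}{270} \approx 2.0543 \cdot 10^{9} - 5.7221 \cdot 10^{6} i$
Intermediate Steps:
$q = \frac{24}{13}$ ($q = -2 + \frac{-103 - 47}{24 - 63} = -2 - \frac{150}{-39} = -2 - - \frac{50}{13} = -2 + \frac{50}{13} = \frac{24}{13} \approx 1.8462$)
$Q{\left(D \right)} = \frac{1}{\frac{24}{13} + D}$ ($Q{\left(D \right)} = \frac{1}{D + \frac{24}{13}} = \frac{1}{\frac{24}{13} + D}$)
$\left(-46374 + Q{\left(102 \right)}\right) \left(\sqrt{-21467 + 6242} - 44298\right) = \left(-46374 + \frac{13}{24 + 13 \cdot 102}\right) \left(\sqrt{-21467 + 6242} - 44298\right) = \left(-46374 + \frac{13}{24 + 1326}\right) \left(\sqrt{-15225} - 44298\right) = \left(-46374 + \frac{13}{1350}\right) \left(5 i \sqrt{609} - 44298\right) = \left(-46374 + 13 \cdot \frac{1}{1350}\right) \left(-44298 + 5 i \sqrt{609}\right) = \left(-46374 + \frac{13}{1350}\right) \left(-44298 + 5 i \sqrt{609}\right) = - \frac{62604887 \left(-44298 + 5 i \sqrt{609}\right)}{1350} = \frac{154070626907}{75} - \frac{62604887 i \sqrt{609}}{270}$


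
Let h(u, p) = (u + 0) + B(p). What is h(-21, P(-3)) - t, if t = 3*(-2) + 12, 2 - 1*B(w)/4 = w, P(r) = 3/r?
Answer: -15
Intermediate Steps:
B(w) = 8 - 4*w
t = 6 (t = -6 + 12 = 6)
h(u, p) = 8 + u - 4*p (h(u, p) = (u + 0) + (8 - 4*p) = u + (8 - 4*p) = 8 + u - 4*p)
h(-21, P(-3)) - t = (8 - 21 - 12/(-3)) - 1*6 = (8 - 21 - 12*(-1)/3) - 6 = (8 - 21 - 4*(-1)) - 6 = (8 - 21 + 4) - 6 = -9 - 6 = -15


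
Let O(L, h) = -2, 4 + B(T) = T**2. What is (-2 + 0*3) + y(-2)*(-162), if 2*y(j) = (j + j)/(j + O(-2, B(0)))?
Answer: -83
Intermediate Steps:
B(T) = -4 + T**2
y(j) = j/(-2 + j) (y(j) = ((j + j)/(j - 2))/2 = ((2*j)/(-2 + j))/2 = (2*j/(-2 + j))/2 = j/(-2 + j))
(-2 + 0*3) + y(-2)*(-162) = (-2 + 0*3) - 2/(-2 - 2)*(-162) = (-2 + 0) - 2/(-4)*(-162) = -2 - 2*(-1/4)*(-162) = -2 + (1/2)*(-162) = -2 - 81 = -83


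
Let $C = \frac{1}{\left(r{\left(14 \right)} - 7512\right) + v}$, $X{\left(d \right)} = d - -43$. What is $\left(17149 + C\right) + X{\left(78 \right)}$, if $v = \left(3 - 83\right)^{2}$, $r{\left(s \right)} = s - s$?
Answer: $\frac{19204239}{1112} \approx 17270.0$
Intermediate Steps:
$X{\left(d \right)} = 43 + d$ ($X{\left(d \right)} = d + 43 = 43 + d$)
$r{\left(s \right)} = 0$
$v = 6400$ ($v = \left(-80\right)^{2} = 6400$)
$C = - \frac{1}{1112}$ ($C = \frac{1}{\left(0 - 7512\right) + 6400} = \frac{1}{-7512 + 6400} = \frac{1}{-1112} = - \frac{1}{1112} \approx -0.00089928$)
$\left(17149 + C\right) + X{\left(78 \right)} = \left(17149 - \frac{1}{1112}\right) + \left(43 + 78\right) = \frac{19069687}{1112} + 121 = \frac{19204239}{1112}$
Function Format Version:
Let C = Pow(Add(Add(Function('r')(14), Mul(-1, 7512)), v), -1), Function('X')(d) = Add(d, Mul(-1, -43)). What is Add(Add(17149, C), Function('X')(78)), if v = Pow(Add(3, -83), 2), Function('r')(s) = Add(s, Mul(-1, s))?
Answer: Rational(19204239, 1112) ≈ 17270.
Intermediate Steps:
Function('X')(d) = Add(43, d) (Function('X')(d) = Add(d, 43) = Add(43, d))
Function('r')(s) = 0
v = 6400 (v = Pow(-80, 2) = 6400)
C = Rational(-1, 1112) (C = Pow(Add(Add(0, Mul(-1, 7512)), 6400), -1) = Pow(Add(Add(0, -7512), 6400), -1) = Pow(Add(-7512, 6400), -1) = Pow(-1112, -1) = Rational(-1, 1112) ≈ -0.00089928)
Add(Add(17149, C), Function('X')(78)) = Add(Add(17149, Rational(-1, 1112)), Add(43, 78)) = Add(Rational(19069687, 1112), 121) = Rational(19204239, 1112)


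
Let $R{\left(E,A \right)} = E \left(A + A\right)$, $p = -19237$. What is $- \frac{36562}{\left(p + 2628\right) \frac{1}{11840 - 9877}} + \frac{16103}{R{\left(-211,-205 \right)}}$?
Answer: $\frac{6209194485787}{1436844590} \approx 4321.4$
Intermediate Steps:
$R{\left(E,A \right)} = 2 A E$ ($R{\left(E,A \right)} = E 2 A = 2 A E$)
$- \frac{36562}{\left(p + 2628\right) \frac{1}{11840 - 9877}} + \frac{16103}{R{\left(-211,-205 \right)}} = - \frac{36562}{\left(-19237 + 2628\right) \frac{1}{11840 - 9877}} + \frac{16103}{2 \left(-205\right) \left(-211\right)} = - \frac{36562}{\left(-16609\right) \frac{1}{1963}} + \frac{16103}{86510} = - \frac{36562}{\left(-16609\right) \frac{1}{1963}} + 16103 \cdot \frac{1}{86510} = - \frac{36562}{- \frac{16609}{1963}} + \frac{16103}{86510} = \left(-36562\right) \left(- \frac{1963}{16609}\right) + \frac{16103}{86510} = \frac{71771206}{16609} + \frac{16103}{86510} = \frac{6209194485787}{1436844590}$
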